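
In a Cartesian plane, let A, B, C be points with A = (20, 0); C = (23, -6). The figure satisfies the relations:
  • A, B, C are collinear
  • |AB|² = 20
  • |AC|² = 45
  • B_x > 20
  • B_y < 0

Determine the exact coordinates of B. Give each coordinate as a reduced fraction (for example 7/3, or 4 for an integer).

B = (22, -4)

1. B_x = 22  [[A, B, C are collinear ⇒ -6x-3y+120=0] ∩ [|B−(20, 0)|²=20]]
2. B_y = -4  [[A, B, C are collinear ⇒ -6x-3y+120=0] ∩ [|B−(20, 0)|²=20]]
   so B = (22, -4)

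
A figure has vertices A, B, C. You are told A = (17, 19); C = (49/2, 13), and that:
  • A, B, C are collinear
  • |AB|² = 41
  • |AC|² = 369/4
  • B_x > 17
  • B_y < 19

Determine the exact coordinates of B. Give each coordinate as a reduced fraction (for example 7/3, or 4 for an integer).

1. B_x = 22  [[A, B, C are collinear ⇒ -6x-15/2y+489/2=0] ∩ [|B−(17, 19)|²=41]]
2. B_y = 15  [[A, B, C are collinear ⇒ -6x-15/2y+489/2=0] ∩ [|B−(17, 19)|²=41]]
   so B = (22, 15)

B = (22, 15)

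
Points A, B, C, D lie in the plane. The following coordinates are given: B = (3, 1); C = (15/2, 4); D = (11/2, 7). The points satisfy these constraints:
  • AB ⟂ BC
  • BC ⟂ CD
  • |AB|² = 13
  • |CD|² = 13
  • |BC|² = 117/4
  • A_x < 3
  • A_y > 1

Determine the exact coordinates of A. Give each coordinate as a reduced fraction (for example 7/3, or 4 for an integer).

A = (1, 4)

1. A_x = 1  [[AB ⟂ BC ⇒ -9/2x-3y+33/2=0] ∩ [|A−(3, 1)|²=13]]
2. A_y = 4  [[AB ⟂ BC ⇒ -9/2x-3y+33/2=0] ∩ [|A−(3, 1)|²=13]]
   so A = (1, 4)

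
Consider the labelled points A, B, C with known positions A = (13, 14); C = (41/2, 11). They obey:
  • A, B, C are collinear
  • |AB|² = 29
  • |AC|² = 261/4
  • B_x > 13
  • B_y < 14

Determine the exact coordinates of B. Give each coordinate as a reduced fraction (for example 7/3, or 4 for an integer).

1. B_x = 18  [[A, B, C are collinear ⇒ -3x-15/2y+144=0] ∩ [|B−(13, 14)|²=29]]
2. B_y = 12  [[A, B, C are collinear ⇒ -3x-15/2y+144=0] ∩ [|B−(13, 14)|²=29]]
   so B = (18, 12)

B = (18, 12)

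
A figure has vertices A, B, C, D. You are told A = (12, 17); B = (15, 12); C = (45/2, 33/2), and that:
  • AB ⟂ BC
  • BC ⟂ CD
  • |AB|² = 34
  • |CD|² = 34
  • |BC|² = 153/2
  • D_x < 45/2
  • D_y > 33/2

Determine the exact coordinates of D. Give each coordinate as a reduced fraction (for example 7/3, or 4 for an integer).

D = (39/2, 43/2)

1. D_x = 39/2  [[BC ⟂ CD ⇒ 15/2x+9/2y-243=0] ∩ [|D−(45/2, 33/2)|²=34]]
2. D_y = 43/2  [[BC ⟂ CD ⇒ 15/2x+9/2y-243=0] ∩ [|D−(45/2, 33/2)|²=34]]
   so D = (39/2, 43/2)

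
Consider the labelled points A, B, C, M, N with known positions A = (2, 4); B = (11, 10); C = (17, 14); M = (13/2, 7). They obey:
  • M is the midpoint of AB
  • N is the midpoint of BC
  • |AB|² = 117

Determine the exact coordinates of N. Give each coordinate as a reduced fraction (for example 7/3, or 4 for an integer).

N = (14, 12)

1. N_x = 14  [2·N = B+C = (11, 10)+(17, 14)]
2. N_y = 12  [2·N = B+C = (11, 10)+(17, 14)]
   so N = (14, 12)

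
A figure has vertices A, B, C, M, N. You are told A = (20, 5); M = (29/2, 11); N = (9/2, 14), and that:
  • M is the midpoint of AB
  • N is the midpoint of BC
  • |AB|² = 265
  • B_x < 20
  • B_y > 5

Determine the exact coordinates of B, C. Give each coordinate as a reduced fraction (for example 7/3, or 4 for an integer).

1. B_x = 9  [B = 2·M−A = 2·(29/2, 11)−(20, 5)]
2. B_y = 17  [B = 2·M−A = 2·(29/2, 11)−(20, 5)]
   so B = (9, 17)
3. C_x = 0  [C = 2·N−B = 2·(9/2, 14)−(9, 17)]
4. C_y = 11  [C = 2·N−B = 2·(9/2, 14)−(9, 17)]
   so C = (0, 11)

B = (9, 17)
C = (0, 11)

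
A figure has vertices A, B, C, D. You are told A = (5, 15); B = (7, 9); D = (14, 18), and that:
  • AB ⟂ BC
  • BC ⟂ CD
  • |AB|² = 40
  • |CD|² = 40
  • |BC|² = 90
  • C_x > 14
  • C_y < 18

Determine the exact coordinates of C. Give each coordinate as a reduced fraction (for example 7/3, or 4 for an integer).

C = (16, 12)

1. C_x = 16  [[AB ⟂ BC ⇒ 2x-6y+40=0] ∩ [|C−(14, 18)|²=40]]
2. C_y = 12  [[AB ⟂ BC ⇒ 2x-6y+40=0] ∩ [|C−(14, 18)|²=40]]
   so C = (16, 12)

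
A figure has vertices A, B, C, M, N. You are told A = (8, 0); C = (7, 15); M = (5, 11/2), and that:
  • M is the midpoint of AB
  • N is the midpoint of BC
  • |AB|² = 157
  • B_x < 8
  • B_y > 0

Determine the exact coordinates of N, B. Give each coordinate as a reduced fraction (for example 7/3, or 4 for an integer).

N = (9/2, 13)
B = (2, 11)

1. B_x = 2  [B = 2·M−A = 2·(5, 11/2)−(8, 0)]
2. B_y = 11  [B = 2·M−A = 2·(5, 11/2)−(8, 0)]
   so B = (2, 11)
3. N_x = 9/2  [2·N = B+C = (2, 11)+(7, 15)]
4. N_y = 13  [2·N = B+C = (2, 11)+(7, 15)]
   so N = (9/2, 13)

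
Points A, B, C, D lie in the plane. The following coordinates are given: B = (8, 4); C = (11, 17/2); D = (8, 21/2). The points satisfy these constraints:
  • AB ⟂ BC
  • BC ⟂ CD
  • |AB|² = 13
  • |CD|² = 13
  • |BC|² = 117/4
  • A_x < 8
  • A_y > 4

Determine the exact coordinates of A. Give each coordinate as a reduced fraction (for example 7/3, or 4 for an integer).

1. A_x = 5  [[AB ⟂ BC ⇒ -3x-9/2y+42=0] ∩ [|A−(8, 4)|²=13]]
2. A_y = 6  [[AB ⟂ BC ⇒ -3x-9/2y+42=0] ∩ [|A−(8, 4)|²=13]]
   so A = (5, 6)

A = (5, 6)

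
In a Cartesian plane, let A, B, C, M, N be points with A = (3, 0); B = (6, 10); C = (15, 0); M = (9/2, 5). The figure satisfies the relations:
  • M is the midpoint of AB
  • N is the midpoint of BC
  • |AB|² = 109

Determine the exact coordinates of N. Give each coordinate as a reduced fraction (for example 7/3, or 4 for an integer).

N = (21/2, 5)

1. N_x = 21/2  [2·N = B+C = (6, 10)+(15, 0)]
2. N_y = 5  [2·N = B+C = (6, 10)+(15, 0)]
   so N = (21/2, 5)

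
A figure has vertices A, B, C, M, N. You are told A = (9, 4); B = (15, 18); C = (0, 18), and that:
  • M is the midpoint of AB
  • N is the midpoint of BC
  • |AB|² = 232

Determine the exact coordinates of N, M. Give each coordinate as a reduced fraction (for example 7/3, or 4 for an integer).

1. M_x = 12  [2·M = A+B = (9, 4)+(15, 18)]
2. M_y = 11  [2·M = A+B = (9, 4)+(15, 18)]
   so M = (12, 11)
3. N_x = 15/2  [2·N = B+C = (15, 18)+(0, 18)]
4. N_y = 18  [2·N = B+C = (15, 18)+(0, 18)]
   so N = (15/2, 18)

N = (15/2, 18)
M = (12, 11)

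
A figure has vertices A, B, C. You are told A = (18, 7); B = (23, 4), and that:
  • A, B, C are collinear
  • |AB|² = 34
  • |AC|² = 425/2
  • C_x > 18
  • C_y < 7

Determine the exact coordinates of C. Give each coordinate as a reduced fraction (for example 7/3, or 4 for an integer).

C = (61/2, -1/2)

1. C_x = 61/2  [[A, B, C are collinear ⇒ 3x+5y-89=0] ∩ [|C−(18, 7)|²=425/2]]
2. C_y = -1/2  [[A, B, C are collinear ⇒ 3x+5y-89=0] ∩ [|C−(18, 7)|²=425/2]]
   so C = (61/2, -1/2)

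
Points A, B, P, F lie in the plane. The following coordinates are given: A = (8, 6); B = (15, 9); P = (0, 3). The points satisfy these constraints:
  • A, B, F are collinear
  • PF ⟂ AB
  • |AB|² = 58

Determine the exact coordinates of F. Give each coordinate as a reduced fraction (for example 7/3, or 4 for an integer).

F = (9/58, 153/58)

1. F_x = 9/58  [[A, B, F are collinear ⇒ -3x+7y-18=0] ∩ [PF ⟂ AB ⇒ 7x+3y-9=0]]
2. F_y = 153/58  [[A, B, F are collinear ⇒ -3x+7y-18=0] ∩ [PF ⟂ AB ⇒ 7x+3y-9=0]]
   so F = (9/58, 153/58)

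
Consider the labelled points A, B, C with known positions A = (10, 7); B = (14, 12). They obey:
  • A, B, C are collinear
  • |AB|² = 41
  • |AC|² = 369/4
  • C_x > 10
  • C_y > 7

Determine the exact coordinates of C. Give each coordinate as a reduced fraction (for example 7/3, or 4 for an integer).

1. C_x = 16  [[A, B, C are collinear ⇒ -5x+4y+22=0] ∩ [|C−(10, 7)|²=369/4]]
2. C_y = 29/2  [[A, B, C are collinear ⇒ -5x+4y+22=0] ∩ [|C−(10, 7)|²=369/4]]
   so C = (16, 29/2)

C = (16, 29/2)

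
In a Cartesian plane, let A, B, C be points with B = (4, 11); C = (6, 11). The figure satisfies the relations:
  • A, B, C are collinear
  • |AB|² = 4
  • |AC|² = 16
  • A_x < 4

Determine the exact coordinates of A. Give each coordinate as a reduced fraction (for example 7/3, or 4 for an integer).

A = (2, 11)

1. A_x = 2  [[A, B, C are collinear ⇒ 2y-22=0] ∩ [|A−(4, 11)|²=4]]
2. A_y = 11  [[A, B, C are collinear ⇒ 2y-22=0] ∩ [|A−(4, 11)|²=4]]
   so A = (2, 11)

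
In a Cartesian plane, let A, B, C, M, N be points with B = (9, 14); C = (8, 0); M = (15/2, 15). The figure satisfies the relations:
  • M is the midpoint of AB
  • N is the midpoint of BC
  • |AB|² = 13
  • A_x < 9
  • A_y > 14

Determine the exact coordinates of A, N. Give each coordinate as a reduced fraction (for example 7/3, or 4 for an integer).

A = (6, 16)
N = (17/2, 7)

1. A_x = 6  [A = 2·M−B = 2·(15/2, 15)−(9, 14)]
2. A_y = 16  [A = 2·M−B = 2·(15/2, 15)−(9, 14)]
   so A = (6, 16)
3. N_x = 17/2  [2·N = B+C = (9, 14)+(8, 0)]
4. N_y = 7  [2·N = B+C = (9, 14)+(8, 0)]
   so N = (17/2, 7)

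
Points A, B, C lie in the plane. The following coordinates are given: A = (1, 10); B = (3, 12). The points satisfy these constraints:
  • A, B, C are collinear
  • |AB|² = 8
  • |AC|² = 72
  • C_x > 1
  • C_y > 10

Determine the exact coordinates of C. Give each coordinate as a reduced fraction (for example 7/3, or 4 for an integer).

C = (7, 16)

1. C_x = 7  [[A, B, C are collinear ⇒ -2x+2y-18=0] ∩ [|C−(1, 10)|²=72]]
2. C_y = 16  [[A, B, C are collinear ⇒ -2x+2y-18=0] ∩ [|C−(1, 10)|²=72]]
   so C = (7, 16)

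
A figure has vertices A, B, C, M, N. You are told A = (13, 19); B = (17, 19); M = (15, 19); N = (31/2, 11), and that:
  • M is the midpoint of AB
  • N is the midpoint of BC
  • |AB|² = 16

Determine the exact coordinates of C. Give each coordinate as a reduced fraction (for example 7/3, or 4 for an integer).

1. C_x = 14  [C = 2·N−B = 2·(31/2, 11)−(17, 19)]
2. C_y = 3  [C = 2·N−B = 2·(31/2, 11)−(17, 19)]
   so C = (14, 3)

C = (14, 3)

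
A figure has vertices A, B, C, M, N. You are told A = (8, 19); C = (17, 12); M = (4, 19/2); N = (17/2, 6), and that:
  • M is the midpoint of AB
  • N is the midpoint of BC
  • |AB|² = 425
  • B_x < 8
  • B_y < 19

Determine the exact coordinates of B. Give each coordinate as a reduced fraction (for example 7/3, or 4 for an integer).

B = (0, 0)

1. B_x = 0  [B = 2·M−A = 2·(4, 19/2)−(8, 19)]
2. B_y = 0  [B = 2·M−A = 2·(4, 19/2)−(8, 19)]
   so B = (0, 0)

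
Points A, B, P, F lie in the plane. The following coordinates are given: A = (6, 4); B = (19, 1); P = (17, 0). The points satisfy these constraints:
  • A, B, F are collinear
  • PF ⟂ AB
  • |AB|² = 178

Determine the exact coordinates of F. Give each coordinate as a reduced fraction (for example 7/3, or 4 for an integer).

1. F_x = 3083/178  [[A, B, F are collinear ⇒ 3x+13y-70=0] ∩ [PF ⟂ AB ⇒ 13x-3y-221=0]]
2. F_y = 247/178  [[A, B, F are collinear ⇒ 3x+13y-70=0] ∩ [PF ⟂ AB ⇒ 13x-3y-221=0]]
   so F = (3083/178, 247/178)

F = (3083/178, 247/178)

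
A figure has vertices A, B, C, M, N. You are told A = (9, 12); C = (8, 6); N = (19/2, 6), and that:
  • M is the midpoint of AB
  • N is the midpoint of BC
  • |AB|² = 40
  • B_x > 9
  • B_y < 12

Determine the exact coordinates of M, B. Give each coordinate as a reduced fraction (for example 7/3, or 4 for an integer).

M = (10, 9)
B = (11, 6)

1. B_x = 11  [B = 2·N−C = 2·(19/2, 6)−(8, 6)]
2. B_y = 6  [B = 2·N−C = 2·(19/2, 6)−(8, 6)]
   so B = (11, 6)
3. M_x = 10  [2·M = A+B = (9, 12)+(11, 6)]
4. M_y = 9  [2·M = A+B = (9, 12)+(11, 6)]
   so M = (10, 9)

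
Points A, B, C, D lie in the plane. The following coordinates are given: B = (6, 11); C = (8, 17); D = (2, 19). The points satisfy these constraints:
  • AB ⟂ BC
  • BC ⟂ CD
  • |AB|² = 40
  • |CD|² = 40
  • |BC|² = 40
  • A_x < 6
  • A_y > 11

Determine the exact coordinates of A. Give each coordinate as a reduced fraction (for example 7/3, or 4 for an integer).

A = (0, 13)

1. A_x = 0  [[AB ⟂ BC ⇒ -2x-6y+78=0] ∩ [|A−(6, 11)|²=40]]
2. A_y = 13  [[AB ⟂ BC ⇒ -2x-6y+78=0] ∩ [|A−(6, 11)|²=40]]
   so A = (0, 13)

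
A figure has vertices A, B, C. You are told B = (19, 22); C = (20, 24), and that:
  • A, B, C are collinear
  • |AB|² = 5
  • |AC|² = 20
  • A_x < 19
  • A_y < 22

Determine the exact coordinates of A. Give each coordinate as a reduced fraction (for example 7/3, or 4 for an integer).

1. A_x = 18  [[A, B, C are collinear ⇒ -2x+1y+16=0] ∩ [|A−(19, 22)|²=5]]
2. A_y = 20  [[A, B, C are collinear ⇒ -2x+1y+16=0] ∩ [|A−(19, 22)|²=5]]
   so A = (18, 20)

A = (18, 20)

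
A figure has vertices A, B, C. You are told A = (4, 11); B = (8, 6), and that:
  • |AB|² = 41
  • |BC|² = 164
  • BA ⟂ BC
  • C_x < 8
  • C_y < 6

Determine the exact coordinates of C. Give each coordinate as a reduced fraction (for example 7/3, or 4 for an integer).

1. C_x = -2  [[BA ⟂ BC ⇒ -4x+5y+2=0] ∩ [|C−(8, 6)|²=164]]
2. C_y = -2  [[BA ⟂ BC ⇒ -4x+5y+2=0] ∩ [|C−(8, 6)|²=164]]
   so C = (-2, -2)

C = (-2, -2)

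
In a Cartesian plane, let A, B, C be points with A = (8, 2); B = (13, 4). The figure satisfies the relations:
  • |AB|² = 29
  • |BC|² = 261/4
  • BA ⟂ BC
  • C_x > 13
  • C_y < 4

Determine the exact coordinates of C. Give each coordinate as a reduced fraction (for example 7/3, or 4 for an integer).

1. C_x = 16  [[BA ⟂ BC ⇒ -5x-2y+73=0] ∩ [|C−(13, 4)|²=261/4]]
2. C_y = -7/2  [[BA ⟂ BC ⇒ -5x-2y+73=0] ∩ [|C−(13, 4)|²=261/4]]
   so C = (16, -7/2)

C = (16, -7/2)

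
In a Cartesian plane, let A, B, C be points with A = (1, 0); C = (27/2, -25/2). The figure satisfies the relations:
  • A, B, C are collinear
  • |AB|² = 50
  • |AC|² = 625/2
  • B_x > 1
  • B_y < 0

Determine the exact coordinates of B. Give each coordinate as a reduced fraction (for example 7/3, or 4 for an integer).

B = (6, -5)

1. B_x = 6  [[A, B, C are collinear ⇒ -25/2x-25/2y+25/2=0] ∩ [|B−(1, 0)|²=50]]
2. B_y = -5  [[A, B, C are collinear ⇒ -25/2x-25/2y+25/2=0] ∩ [|B−(1, 0)|²=50]]
   so B = (6, -5)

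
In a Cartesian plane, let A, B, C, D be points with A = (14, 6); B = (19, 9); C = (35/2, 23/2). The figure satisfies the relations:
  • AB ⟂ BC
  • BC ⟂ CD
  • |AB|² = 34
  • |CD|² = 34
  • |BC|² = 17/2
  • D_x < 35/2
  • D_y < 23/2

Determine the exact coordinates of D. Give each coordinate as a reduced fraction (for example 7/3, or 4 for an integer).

1. D_x = 25/2  [[BC ⟂ CD ⇒ -3/2x+5/2y-5/2=0] ∩ [|D−(35/2, 23/2)|²=34]]
2. D_y = 17/2  [[BC ⟂ CD ⇒ -3/2x+5/2y-5/2=0] ∩ [|D−(35/2, 23/2)|²=34]]
   so D = (25/2, 17/2)

D = (25/2, 17/2)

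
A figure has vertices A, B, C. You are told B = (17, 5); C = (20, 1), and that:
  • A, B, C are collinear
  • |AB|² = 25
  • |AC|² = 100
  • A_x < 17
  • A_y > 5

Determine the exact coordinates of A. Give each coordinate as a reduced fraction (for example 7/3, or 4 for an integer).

1. A_x = 14  [[A, B, C are collinear ⇒ 4x+3y-83=0] ∩ [|A−(17, 5)|²=25]]
2. A_y = 9  [[A, B, C are collinear ⇒ 4x+3y-83=0] ∩ [|A−(17, 5)|²=25]]
   so A = (14, 9)

A = (14, 9)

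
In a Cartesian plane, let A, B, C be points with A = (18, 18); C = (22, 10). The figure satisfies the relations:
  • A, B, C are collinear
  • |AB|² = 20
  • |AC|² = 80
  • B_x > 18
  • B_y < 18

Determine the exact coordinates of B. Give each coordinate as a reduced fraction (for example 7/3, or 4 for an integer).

1. B_x = 20  [[A, B, C are collinear ⇒ -8x-4y+216=0] ∩ [|B−(18, 18)|²=20]]
2. B_y = 14  [[A, B, C are collinear ⇒ -8x-4y+216=0] ∩ [|B−(18, 18)|²=20]]
   so B = (20, 14)

B = (20, 14)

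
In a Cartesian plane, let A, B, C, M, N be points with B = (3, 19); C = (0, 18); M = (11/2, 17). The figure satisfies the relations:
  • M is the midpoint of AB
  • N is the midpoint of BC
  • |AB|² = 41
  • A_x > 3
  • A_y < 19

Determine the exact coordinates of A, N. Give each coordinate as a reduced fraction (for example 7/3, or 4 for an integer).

A = (8, 15)
N = (3/2, 37/2)

1. A_x = 8  [A = 2·M−B = 2·(11/2, 17)−(3, 19)]
2. A_y = 15  [A = 2·M−B = 2·(11/2, 17)−(3, 19)]
   so A = (8, 15)
3. N_x = 3/2  [2·N = B+C = (3, 19)+(0, 18)]
4. N_y = 37/2  [2·N = B+C = (3, 19)+(0, 18)]
   so N = (3/2, 37/2)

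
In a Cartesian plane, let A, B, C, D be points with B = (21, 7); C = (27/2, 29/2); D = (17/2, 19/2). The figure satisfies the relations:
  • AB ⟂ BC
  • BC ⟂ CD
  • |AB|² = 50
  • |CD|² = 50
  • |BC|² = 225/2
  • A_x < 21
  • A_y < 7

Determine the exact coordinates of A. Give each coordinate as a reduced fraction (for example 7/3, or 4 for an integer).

1. A_x = 16  [[AB ⟂ BC ⇒ 15/2x-15/2y-105=0] ∩ [|A−(21, 7)|²=50]]
2. A_y = 2  [[AB ⟂ BC ⇒ 15/2x-15/2y-105=0] ∩ [|A−(21, 7)|²=50]]
   so A = (16, 2)

A = (16, 2)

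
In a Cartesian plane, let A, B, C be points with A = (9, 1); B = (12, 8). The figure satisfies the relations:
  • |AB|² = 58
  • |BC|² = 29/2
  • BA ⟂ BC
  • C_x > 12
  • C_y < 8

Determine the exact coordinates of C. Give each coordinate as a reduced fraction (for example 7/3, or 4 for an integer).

C = (31/2, 13/2)

1. C_x = 31/2  [[BA ⟂ BC ⇒ -3x-7y+92=0] ∩ [|C−(12, 8)|²=29/2]]
2. C_y = 13/2  [[BA ⟂ BC ⇒ -3x-7y+92=0] ∩ [|C−(12, 8)|²=29/2]]
   so C = (31/2, 13/2)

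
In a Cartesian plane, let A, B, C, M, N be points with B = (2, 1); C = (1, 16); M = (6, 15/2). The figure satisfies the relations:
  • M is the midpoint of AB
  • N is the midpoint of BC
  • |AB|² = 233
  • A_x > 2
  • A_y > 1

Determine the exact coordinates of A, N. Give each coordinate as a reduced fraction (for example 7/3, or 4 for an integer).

1. A_x = 10  [A = 2·M−B = 2·(6, 15/2)−(2, 1)]
2. A_y = 14  [A = 2·M−B = 2·(6, 15/2)−(2, 1)]
   so A = (10, 14)
3. N_x = 3/2  [2·N = B+C = (2, 1)+(1, 16)]
4. N_y = 17/2  [2·N = B+C = (2, 1)+(1, 16)]
   so N = (3/2, 17/2)

A = (10, 14)
N = (3/2, 17/2)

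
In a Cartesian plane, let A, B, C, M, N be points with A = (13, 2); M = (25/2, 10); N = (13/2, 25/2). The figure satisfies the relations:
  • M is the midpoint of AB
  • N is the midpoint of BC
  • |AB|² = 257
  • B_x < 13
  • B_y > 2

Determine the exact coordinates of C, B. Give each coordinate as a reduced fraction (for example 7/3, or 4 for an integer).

1. B_x = 12  [B = 2·M−A = 2·(25/2, 10)−(13, 2)]
2. B_y = 18  [B = 2·M−A = 2·(25/2, 10)−(13, 2)]
   so B = (12, 18)
3. C_x = 1  [C = 2·N−B = 2·(13/2, 25/2)−(12, 18)]
4. C_y = 7  [C = 2·N−B = 2·(13/2, 25/2)−(12, 18)]
   so C = (1, 7)

C = (1, 7)
B = (12, 18)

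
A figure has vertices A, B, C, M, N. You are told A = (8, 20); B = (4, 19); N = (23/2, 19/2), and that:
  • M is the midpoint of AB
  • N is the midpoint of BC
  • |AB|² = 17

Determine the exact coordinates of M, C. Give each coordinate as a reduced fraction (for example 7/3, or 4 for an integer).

M = (6, 39/2)
C = (19, 0)

1. M_x = 6  [2·M = A+B = (8, 20)+(4, 19)]
2. M_y = 39/2  [2·M = A+B = (8, 20)+(4, 19)]
   so M = (6, 39/2)
3. C_x = 19  [C = 2·N−B = 2·(23/2, 19/2)−(4, 19)]
4. C_y = 0  [C = 2·N−B = 2·(23/2, 19/2)−(4, 19)]
   so C = (19, 0)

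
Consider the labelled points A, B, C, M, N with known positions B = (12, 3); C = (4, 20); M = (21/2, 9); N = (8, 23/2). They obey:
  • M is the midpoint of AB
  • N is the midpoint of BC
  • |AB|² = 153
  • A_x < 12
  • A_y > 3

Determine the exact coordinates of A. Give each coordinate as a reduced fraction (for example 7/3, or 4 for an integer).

A = (9, 15)

1. A_x = 9  [A = 2·M−B = 2·(21/2, 9)−(12, 3)]
2. A_y = 15  [A = 2·M−B = 2·(21/2, 9)−(12, 3)]
   so A = (9, 15)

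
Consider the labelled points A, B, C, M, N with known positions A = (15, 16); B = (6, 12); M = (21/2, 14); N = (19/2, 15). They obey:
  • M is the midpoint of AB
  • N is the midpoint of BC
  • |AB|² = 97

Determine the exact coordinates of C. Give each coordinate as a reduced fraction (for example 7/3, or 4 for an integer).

C = (13, 18)

1. C_x = 13  [C = 2·N−B = 2·(19/2, 15)−(6, 12)]
2. C_y = 18  [C = 2·N−B = 2·(19/2, 15)−(6, 12)]
   so C = (13, 18)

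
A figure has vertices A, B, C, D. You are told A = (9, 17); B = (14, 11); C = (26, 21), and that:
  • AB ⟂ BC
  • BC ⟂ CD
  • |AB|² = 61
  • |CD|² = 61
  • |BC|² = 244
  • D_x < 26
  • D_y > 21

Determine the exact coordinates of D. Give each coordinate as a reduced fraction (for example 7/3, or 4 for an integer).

D = (21, 27)

1. D_x = 21  [[BC ⟂ CD ⇒ 12x+10y-522=0] ∩ [|D−(26, 21)|²=61]]
2. D_y = 27  [[BC ⟂ CD ⇒ 12x+10y-522=0] ∩ [|D−(26, 21)|²=61]]
   so D = (21, 27)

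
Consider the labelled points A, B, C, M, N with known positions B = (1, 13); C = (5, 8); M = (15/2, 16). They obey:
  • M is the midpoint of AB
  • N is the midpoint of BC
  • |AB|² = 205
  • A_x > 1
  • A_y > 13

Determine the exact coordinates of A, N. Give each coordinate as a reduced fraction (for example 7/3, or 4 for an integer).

1. A_x = 14  [A = 2·M−B = 2·(15/2, 16)−(1, 13)]
2. A_y = 19  [A = 2·M−B = 2·(15/2, 16)−(1, 13)]
   so A = (14, 19)
3. N_x = 3  [2·N = B+C = (1, 13)+(5, 8)]
4. N_y = 21/2  [2·N = B+C = (1, 13)+(5, 8)]
   so N = (3, 21/2)

A = (14, 19)
N = (3, 21/2)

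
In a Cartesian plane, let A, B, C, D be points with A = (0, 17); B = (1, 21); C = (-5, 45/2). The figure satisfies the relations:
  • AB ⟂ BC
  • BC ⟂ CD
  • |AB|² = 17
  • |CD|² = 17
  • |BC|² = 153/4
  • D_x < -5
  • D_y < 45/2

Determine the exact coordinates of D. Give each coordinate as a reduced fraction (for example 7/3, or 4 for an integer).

1. D_x = -6  [[BC ⟂ CD ⇒ -6x+3/2y-255/4=0] ∩ [|D−(-5, 45/2)|²=17]]
2. D_y = 37/2  [[BC ⟂ CD ⇒ -6x+3/2y-255/4=0] ∩ [|D−(-5, 45/2)|²=17]]
   so D = (-6, 37/2)

D = (-6, 37/2)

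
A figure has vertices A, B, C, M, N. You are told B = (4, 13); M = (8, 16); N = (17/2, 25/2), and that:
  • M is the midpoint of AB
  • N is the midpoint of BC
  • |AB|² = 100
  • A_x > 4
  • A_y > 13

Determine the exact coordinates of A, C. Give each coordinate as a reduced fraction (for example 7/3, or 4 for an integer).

1. A_x = 12  [A = 2·M−B = 2·(8, 16)−(4, 13)]
2. A_y = 19  [A = 2·M−B = 2·(8, 16)−(4, 13)]
   so A = (12, 19)
3. C_x = 13  [C = 2·N−B = 2·(17/2, 25/2)−(4, 13)]
4. C_y = 12  [C = 2·N−B = 2·(17/2, 25/2)−(4, 13)]
   so C = (13, 12)

A = (12, 19)
C = (13, 12)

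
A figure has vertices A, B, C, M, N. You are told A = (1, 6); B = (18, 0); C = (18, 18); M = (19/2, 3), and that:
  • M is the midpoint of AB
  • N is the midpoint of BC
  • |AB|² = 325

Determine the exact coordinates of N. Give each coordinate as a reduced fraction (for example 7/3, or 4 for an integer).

N = (18, 9)

1. N_x = 18  [2·N = B+C = (18, 0)+(18, 18)]
2. N_y = 9  [2·N = B+C = (18, 0)+(18, 18)]
   so N = (18, 9)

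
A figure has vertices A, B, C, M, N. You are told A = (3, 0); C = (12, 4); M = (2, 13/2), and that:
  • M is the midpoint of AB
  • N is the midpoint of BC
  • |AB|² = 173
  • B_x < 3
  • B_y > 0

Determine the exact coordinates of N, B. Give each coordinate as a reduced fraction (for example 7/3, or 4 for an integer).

1. B_x = 1  [B = 2·M−A = 2·(2, 13/2)−(3, 0)]
2. B_y = 13  [B = 2·M−A = 2·(2, 13/2)−(3, 0)]
   so B = (1, 13)
3. N_x = 13/2  [2·N = B+C = (1, 13)+(12, 4)]
4. N_y = 17/2  [2·N = B+C = (1, 13)+(12, 4)]
   so N = (13/2, 17/2)

N = (13/2, 17/2)
B = (1, 13)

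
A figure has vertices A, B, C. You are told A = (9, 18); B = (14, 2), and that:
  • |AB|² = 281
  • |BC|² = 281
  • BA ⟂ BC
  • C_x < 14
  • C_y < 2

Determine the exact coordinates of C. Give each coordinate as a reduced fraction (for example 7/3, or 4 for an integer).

1. C_x = -2  [[BA ⟂ BC ⇒ -5x+16y+38=0] ∩ [|C−(14, 2)|²=281]]
2. C_y = -3  [[BA ⟂ BC ⇒ -5x+16y+38=0] ∩ [|C−(14, 2)|²=281]]
   so C = (-2, -3)

C = (-2, -3)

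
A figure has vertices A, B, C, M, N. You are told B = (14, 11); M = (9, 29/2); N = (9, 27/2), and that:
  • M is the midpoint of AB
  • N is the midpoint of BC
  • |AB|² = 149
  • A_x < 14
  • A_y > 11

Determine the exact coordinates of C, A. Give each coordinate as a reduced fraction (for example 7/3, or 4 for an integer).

1. A_x = 4  [A = 2·M−B = 2·(9, 29/2)−(14, 11)]
2. A_y = 18  [A = 2·M−B = 2·(9, 29/2)−(14, 11)]
   so A = (4, 18)
3. C_x = 4  [C = 2·N−B = 2·(9, 27/2)−(14, 11)]
4. C_y = 16  [C = 2·N−B = 2·(9, 27/2)−(14, 11)]
   so C = (4, 16)

C = (4, 16)
A = (4, 18)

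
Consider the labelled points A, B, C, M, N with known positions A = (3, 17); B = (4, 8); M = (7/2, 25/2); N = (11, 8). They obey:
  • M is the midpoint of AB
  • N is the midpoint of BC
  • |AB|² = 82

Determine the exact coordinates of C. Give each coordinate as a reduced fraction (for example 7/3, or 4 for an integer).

1. C_x = 18  [C = 2·N−B = 2·(11, 8)−(4, 8)]
2. C_y = 8  [C = 2·N−B = 2·(11, 8)−(4, 8)]
   so C = (18, 8)

C = (18, 8)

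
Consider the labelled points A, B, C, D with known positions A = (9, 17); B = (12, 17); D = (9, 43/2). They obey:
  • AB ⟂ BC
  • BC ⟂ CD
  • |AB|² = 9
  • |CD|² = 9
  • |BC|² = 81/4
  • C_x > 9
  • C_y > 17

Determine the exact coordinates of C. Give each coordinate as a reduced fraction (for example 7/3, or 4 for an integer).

C = (12, 43/2)

1. C_x = 12  [[AB ⟂ BC ⇒ 3x-36=0] ∩ [|C−(9, 43/2)|²=9]]
2. C_y = 43/2  [[AB ⟂ BC ⇒ 3x-36=0] ∩ [|C−(9, 43/2)|²=9]]
   so C = (12, 43/2)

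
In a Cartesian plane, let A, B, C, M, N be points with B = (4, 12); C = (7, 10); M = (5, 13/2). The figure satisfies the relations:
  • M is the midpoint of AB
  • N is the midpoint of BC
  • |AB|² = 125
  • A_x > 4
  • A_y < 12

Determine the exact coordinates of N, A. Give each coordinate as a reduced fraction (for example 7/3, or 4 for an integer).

1. A_x = 6  [A = 2·M−B = 2·(5, 13/2)−(4, 12)]
2. A_y = 1  [A = 2·M−B = 2·(5, 13/2)−(4, 12)]
   so A = (6, 1)
3. N_x = 11/2  [2·N = B+C = (4, 12)+(7, 10)]
4. N_y = 11  [2·N = B+C = (4, 12)+(7, 10)]
   so N = (11/2, 11)

N = (11/2, 11)
A = (6, 1)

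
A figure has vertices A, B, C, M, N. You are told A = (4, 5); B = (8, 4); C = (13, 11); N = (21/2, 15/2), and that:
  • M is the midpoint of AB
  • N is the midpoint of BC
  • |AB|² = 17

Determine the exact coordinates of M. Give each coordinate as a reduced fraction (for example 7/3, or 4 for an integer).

1. M_x = 6  [2·M = A+B = (4, 5)+(8, 4)]
2. M_y = 9/2  [2·M = A+B = (4, 5)+(8, 4)]
   so M = (6, 9/2)

M = (6, 9/2)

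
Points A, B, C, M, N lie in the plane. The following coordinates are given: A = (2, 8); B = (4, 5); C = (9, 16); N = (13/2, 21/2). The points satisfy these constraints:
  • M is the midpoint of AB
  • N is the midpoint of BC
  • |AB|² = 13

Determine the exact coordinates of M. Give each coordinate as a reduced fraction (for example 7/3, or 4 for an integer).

M = (3, 13/2)

1. M_x = 3  [2·M = A+B = (2, 8)+(4, 5)]
2. M_y = 13/2  [2·M = A+B = (2, 8)+(4, 5)]
   so M = (3, 13/2)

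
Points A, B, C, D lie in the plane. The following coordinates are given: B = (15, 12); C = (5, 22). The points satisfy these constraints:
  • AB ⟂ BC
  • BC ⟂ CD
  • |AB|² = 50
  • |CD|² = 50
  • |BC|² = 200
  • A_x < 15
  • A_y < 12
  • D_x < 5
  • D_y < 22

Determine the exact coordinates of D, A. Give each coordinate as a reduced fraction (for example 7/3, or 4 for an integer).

1. D_x = 0  [[BC ⟂ CD ⇒ -10x+10y-170=0] ∩ [|D−(5, 22)|²=50]]
2. D_y = 17  [[BC ⟂ CD ⇒ -10x+10y-170=0] ∩ [|D−(5, 22)|²=50]]
   so D = (0, 17)
3. A_x = 10  [[AB ⟂ BC ⇒ 10x-10y-30=0] ∩ [|A−(15, 12)|²=50]]
4. A_y = 7  [[AB ⟂ BC ⇒ 10x-10y-30=0] ∩ [|A−(15, 12)|²=50]]
   so A = (10, 7)

D = (0, 17)
A = (10, 7)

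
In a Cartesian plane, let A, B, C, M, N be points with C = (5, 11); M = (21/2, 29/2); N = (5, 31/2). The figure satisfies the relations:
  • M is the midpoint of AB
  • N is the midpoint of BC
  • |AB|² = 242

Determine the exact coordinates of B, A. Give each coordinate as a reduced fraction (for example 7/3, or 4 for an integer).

B = (5, 20)
A = (16, 9)

1. B_x = 5  [B = 2·N−C = 2·(5, 31/2)−(5, 11)]
2. B_y = 20  [B = 2·N−C = 2·(5, 31/2)−(5, 11)]
   so B = (5, 20)
3. A_x = 16  [A = 2·M−B = 2·(21/2, 29/2)−(5, 20)]
4. A_y = 9  [A = 2·M−B = 2·(21/2, 29/2)−(5, 20)]
   so A = (16, 9)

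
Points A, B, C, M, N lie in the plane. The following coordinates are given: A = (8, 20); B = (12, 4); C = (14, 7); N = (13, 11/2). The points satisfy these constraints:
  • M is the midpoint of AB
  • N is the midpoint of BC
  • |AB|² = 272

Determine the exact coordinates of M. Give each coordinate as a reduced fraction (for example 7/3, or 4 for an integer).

M = (10, 12)

1. M_x = 10  [2·M = A+B = (8, 20)+(12, 4)]
2. M_y = 12  [2·M = A+B = (8, 20)+(12, 4)]
   so M = (10, 12)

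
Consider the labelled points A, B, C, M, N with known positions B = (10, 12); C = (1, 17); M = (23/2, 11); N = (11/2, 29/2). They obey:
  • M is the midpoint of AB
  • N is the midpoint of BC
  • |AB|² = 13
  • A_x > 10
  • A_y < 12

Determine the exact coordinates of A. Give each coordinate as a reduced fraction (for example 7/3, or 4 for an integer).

A = (13, 10)

1. A_x = 13  [A = 2·M−B = 2·(23/2, 11)−(10, 12)]
2. A_y = 10  [A = 2·M−B = 2·(23/2, 11)−(10, 12)]
   so A = (13, 10)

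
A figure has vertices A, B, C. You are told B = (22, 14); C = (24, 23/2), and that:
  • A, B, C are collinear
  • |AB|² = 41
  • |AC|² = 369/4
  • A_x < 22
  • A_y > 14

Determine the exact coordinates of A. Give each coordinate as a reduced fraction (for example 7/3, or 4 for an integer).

1. A_x = 18  [[A, B, C are collinear ⇒ 5/2x+2y-83=0] ∩ [|A−(22, 14)|²=41]]
2. A_y = 19  [[A, B, C are collinear ⇒ 5/2x+2y-83=0] ∩ [|A−(22, 14)|²=41]]
   so A = (18, 19)

A = (18, 19)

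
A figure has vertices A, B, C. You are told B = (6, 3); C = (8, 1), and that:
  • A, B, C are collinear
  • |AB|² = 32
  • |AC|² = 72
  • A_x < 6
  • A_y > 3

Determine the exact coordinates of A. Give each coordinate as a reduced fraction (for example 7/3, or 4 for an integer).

1. A_x = 2  [[A, B, C are collinear ⇒ 2x+2y-18=0] ∩ [|A−(6, 3)|²=32]]
2. A_y = 7  [[A, B, C are collinear ⇒ 2x+2y-18=0] ∩ [|A−(6, 3)|²=32]]
   so A = (2, 7)

A = (2, 7)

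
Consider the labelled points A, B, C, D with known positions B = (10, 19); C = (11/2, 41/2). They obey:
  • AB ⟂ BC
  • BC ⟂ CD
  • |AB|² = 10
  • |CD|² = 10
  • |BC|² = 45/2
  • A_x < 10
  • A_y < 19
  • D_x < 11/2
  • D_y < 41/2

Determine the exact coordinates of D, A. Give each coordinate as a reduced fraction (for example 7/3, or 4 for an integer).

1. D_x = 9/2  [[BC ⟂ CD ⇒ -9/2x+3/2y-6=0] ∩ [|D−(11/2, 41/2)|²=10]]
2. D_y = 35/2  [[BC ⟂ CD ⇒ -9/2x+3/2y-6=0] ∩ [|D−(11/2, 41/2)|²=10]]
   so D = (9/2, 35/2)
3. A_x = 9  [[AB ⟂ BC ⇒ 9/2x-3/2y-33/2=0] ∩ [|A−(10, 19)|²=10]]
4. A_y = 16  [[AB ⟂ BC ⇒ 9/2x-3/2y-33/2=0] ∩ [|A−(10, 19)|²=10]]
   so A = (9, 16)

D = (9/2, 35/2)
A = (9, 16)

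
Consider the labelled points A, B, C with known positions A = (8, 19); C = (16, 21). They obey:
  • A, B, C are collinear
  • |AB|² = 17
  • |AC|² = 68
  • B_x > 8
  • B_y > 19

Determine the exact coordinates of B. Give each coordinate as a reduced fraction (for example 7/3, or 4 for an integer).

B = (12, 20)

1. B_x = 12  [[A, B, C are collinear ⇒ 2x-8y+136=0] ∩ [|B−(8, 19)|²=17]]
2. B_y = 20  [[A, B, C are collinear ⇒ 2x-8y+136=0] ∩ [|B−(8, 19)|²=17]]
   so B = (12, 20)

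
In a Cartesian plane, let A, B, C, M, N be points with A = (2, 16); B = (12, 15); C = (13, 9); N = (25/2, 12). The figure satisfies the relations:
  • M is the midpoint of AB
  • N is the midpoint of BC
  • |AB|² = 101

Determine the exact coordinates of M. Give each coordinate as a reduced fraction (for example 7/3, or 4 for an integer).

M = (7, 31/2)

1. M_x = 7  [2·M = A+B = (2, 16)+(12, 15)]
2. M_y = 31/2  [2·M = A+B = (2, 16)+(12, 15)]
   so M = (7, 31/2)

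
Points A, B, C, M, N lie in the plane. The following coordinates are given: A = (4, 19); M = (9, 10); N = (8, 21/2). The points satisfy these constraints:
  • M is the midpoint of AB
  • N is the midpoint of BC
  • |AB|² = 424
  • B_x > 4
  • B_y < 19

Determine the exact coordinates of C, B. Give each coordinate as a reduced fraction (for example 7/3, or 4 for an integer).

1. B_x = 14  [B = 2·M−A = 2·(9, 10)−(4, 19)]
2. B_y = 1  [B = 2·M−A = 2·(9, 10)−(4, 19)]
   so B = (14, 1)
3. C_x = 2  [C = 2·N−B = 2·(8, 21/2)−(14, 1)]
4. C_y = 20  [C = 2·N−B = 2·(8, 21/2)−(14, 1)]
   so C = (2, 20)

C = (2, 20)
B = (14, 1)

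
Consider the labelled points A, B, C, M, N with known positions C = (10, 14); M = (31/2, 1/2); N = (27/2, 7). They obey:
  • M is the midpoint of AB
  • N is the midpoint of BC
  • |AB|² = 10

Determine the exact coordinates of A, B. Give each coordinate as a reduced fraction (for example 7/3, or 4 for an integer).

A = (14, 1)
B = (17, 0)

1. B_x = 17  [B = 2·N−C = 2·(27/2, 7)−(10, 14)]
2. B_y = 0  [B = 2·N−C = 2·(27/2, 7)−(10, 14)]
   so B = (17, 0)
3. A_x = 14  [A = 2·M−B = 2·(31/2, 1/2)−(17, 0)]
4. A_y = 1  [A = 2·M−B = 2·(31/2, 1/2)−(17, 0)]
   so A = (14, 1)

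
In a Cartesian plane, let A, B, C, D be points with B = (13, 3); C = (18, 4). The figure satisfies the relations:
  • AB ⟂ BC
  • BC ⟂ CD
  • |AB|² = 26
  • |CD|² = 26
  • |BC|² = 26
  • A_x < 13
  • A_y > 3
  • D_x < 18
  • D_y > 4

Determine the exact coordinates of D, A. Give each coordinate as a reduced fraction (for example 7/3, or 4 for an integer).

1. D_x = 17  [[BC ⟂ CD ⇒ 5x+1y-94=0] ∩ [|D−(18, 4)|²=26]]
2. D_y = 9  [[BC ⟂ CD ⇒ 5x+1y-94=0] ∩ [|D−(18, 4)|²=26]]
   so D = (17, 9)
3. A_x = 12  [[AB ⟂ BC ⇒ -5x-1y+68=0] ∩ [|A−(13, 3)|²=26]]
4. A_y = 8  [[AB ⟂ BC ⇒ -5x-1y+68=0] ∩ [|A−(13, 3)|²=26]]
   so A = (12, 8)

D = (17, 9)
A = (12, 8)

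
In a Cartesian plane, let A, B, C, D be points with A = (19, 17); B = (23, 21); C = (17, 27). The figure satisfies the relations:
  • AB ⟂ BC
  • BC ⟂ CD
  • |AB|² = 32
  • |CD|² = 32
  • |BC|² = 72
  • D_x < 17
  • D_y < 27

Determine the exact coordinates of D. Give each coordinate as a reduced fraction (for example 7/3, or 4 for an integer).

1. D_x = 13  [[BC ⟂ CD ⇒ -6x+6y-60=0] ∩ [|D−(17, 27)|²=32]]
2. D_y = 23  [[BC ⟂ CD ⇒ -6x+6y-60=0] ∩ [|D−(17, 27)|²=32]]
   so D = (13, 23)

D = (13, 23)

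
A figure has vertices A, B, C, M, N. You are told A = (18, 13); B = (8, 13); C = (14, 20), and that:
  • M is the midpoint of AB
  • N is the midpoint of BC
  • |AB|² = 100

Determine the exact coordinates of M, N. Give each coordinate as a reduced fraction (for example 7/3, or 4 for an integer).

1. M_x = 13  [2·M = A+B = (18, 13)+(8, 13)]
2. M_y = 13  [2·M = A+B = (18, 13)+(8, 13)]
   so M = (13, 13)
3. N_x = 11  [2·N = B+C = (8, 13)+(14, 20)]
4. N_y = 33/2  [2·N = B+C = (8, 13)+(14, 20)]
   so N = (11, 33/2)

M = (13, 13)
N = (11, 33/2)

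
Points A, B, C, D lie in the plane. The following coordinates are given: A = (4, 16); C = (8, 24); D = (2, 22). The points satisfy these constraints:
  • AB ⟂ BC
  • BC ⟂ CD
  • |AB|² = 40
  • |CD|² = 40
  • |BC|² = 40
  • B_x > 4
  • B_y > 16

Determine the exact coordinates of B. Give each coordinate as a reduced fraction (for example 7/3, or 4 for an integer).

1. B_x = 10  [[BC ⟂ CD ⇒ 6x+2y-96=0] ∩ [|B−(4, 16)|²=40]]
2. B_y = 18  [[BC ⟂ CD ⇒ 6x+2y-96=0] ∩ [|B−(4, 16)|²=40]]
   so B = (10, 18)

B = (10, 18)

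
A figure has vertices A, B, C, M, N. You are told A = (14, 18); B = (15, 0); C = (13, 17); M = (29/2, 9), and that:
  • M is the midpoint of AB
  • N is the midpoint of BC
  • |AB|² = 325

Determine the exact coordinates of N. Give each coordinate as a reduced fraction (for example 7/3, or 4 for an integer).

N = (14, 17/2)

1. N_x = 14  [2·N = B+C = (15, 0)+(13, 17)]
2. N_y = 17/2  [2·N = B+C = (15, 0)+(13, 17)]
   so N = (14, 17/2)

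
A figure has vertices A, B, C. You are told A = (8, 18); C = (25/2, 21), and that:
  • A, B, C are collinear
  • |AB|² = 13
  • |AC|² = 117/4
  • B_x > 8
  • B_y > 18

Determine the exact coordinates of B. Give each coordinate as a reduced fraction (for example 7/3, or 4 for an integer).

1. B_x = 11  [[A, B, C are collinear ⇒ 3x-9/2y+57=0] ∩ [|B−(8, 18)|²=13]]
2. B_y = 20  [[A, B, C are collinear ⇒ 3x-9/2y+57=0] ∩ [|B−(8, 18)|²=13]]
   so B = (11, 20)

B = (11, 20)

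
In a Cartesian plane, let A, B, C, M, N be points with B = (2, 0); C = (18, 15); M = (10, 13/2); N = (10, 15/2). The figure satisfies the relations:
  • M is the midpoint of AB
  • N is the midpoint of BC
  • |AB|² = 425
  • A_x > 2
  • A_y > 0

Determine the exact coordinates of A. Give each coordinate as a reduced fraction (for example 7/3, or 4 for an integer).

A = (18, 13)

1. A_x = 18  [A = 2·M−B = 2·(10, 13/2)−(2, 0)]
2. A_y = 13  [A = 2·M−B = 2·(10, 13/2)−(2, 0)]
   so A = (18, 13)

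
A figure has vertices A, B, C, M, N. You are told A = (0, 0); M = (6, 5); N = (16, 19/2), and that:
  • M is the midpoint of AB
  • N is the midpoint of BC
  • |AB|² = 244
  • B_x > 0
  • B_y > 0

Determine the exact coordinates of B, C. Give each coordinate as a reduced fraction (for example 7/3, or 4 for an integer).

1. B_x = 12  [B = 2·M−A = 2·(6, 5)−(0, 0)]
2. B_y = 10  [B = 2·M−A = 2·(6, 5)−(0, 0)]
   so B = (12, 10)
3. C_x = 20  [C = 2·N−B = 2·(16, 19/2)−(12, 10)]
4. C_y = 9  [C = 2·N−B = 2·(16, 19/2)−(12, 10)]
   so C = (20, 9)

B = (12, 10)
C = (20, 9)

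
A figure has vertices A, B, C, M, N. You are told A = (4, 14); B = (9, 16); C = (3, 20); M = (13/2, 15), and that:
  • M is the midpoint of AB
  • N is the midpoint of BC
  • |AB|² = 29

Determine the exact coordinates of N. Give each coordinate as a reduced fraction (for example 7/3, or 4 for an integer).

N = (6, 18)

1. N_x = 6  [2·N = B+C = (9, 16)+(3, 20)]
2. N_y = 18  [2·N = B+C = (9, 16)+(3, 20)]
   so N = (6, 18)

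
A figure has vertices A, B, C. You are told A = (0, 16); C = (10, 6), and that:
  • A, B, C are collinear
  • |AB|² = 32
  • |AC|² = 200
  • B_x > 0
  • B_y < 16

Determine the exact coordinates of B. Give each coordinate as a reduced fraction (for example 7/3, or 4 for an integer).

1. B_x = 4  [[A, B, C are collinear ⇒ -10x-10y+160=0] ∩ [|B−(0, 16)|²=32]]
2. B_y = 12  [[A, B, C are collinear ⇒ -10x-10y+160=0] ∩ [|B−(0, 16)|²=32]]
   so B = (4, 12)

B = (4, 12)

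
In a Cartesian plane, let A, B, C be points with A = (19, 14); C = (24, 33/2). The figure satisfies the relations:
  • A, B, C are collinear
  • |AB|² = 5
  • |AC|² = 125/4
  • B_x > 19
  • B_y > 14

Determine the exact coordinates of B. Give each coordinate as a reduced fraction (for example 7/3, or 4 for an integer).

1. B_x = 21  [[A, B, C are collinear ⇒ 5/2x-5y+45/2=0] ∩ [|B−(19, 14)|²=5]]
2. B_y = 15  [[A, B, C are collinear ⇒ 5/2x-5y+45/2=0] ∩ [|B−(19, 14)|²=5]]
   so B = (21, 15)

B = (21, 15)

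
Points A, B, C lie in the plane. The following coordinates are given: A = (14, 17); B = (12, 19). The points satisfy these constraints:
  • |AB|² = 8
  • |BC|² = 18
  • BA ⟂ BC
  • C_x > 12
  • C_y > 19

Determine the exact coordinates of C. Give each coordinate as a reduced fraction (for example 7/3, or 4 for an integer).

C = (15, 22)

1. C_x = 15  [[BA ⟂ BC ⇒ 2x-2y+14=0] ∩ [|C−(12, 19)|²=18]]
2. C_y = 22  [[BA ⟂ BC ⇒ 2x-2y+14=0] ∩ [|C−(12, 19)|²=18]]
   so C = (15, 22)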